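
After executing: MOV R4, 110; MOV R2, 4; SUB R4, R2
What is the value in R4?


Register state trace:
  MOV R4, 110  → R4 = 110
  MOV R2, 4  → R2 = 4
  SUB R4, R2  → R4 = 110 - 4 = 106
Final: R4 = 106

106


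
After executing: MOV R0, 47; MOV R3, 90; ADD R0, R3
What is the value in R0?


Register state trace:
  MOV R0, 47  → R0 = 47
  MOV R3, 90  → R3 = 90
  ADD R0, R3  → R0 = 47 + 90 = 137
Final: R0 = 137

137


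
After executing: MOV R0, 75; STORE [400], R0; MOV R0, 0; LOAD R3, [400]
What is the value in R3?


Register and memory trace:
  MOV R0, 75  → R0 = 75
  STORE [400], R0  → mem[400] = 75
  MOV R0, 0  → R0 = 0
  LOAD R3, [400]  → R3 = mem[400] = 75
Final: R3 = 75

75


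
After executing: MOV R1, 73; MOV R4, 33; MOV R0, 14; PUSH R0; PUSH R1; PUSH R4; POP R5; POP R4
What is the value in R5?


Stack trace (top is rightmost):
  MOV R1, 73  → R1 = 73
  MOV R4, 33  → R4 = 33
  MOV R0, 14  → R0 = 14
  PUSH R0  → stack: [14]
  PUSH R1  → stack: [14, 73]
  PUSH R4  → stack: [14, 73, 33]
  POP R5  → R5 = 33, stack: [14, 73]
  POP R4  → R4 = 73, stack: [14]
Final: R5 = 33

33


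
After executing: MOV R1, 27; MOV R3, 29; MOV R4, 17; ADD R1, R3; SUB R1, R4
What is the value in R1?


Register state trace:
  MOV R1, 27  → R1 = 27
  MOV R3, 29  → R3 = 29
  MOV R4, 17  → R4 = 17
  ADD R1, R3  → R1 = 27 + 29 = 56
  SUB R1, R4  → R1 = 56 - 17 = 39
Final: R1 = 39

39


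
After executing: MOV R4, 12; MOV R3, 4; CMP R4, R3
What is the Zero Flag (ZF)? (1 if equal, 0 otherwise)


Register state trace:
  MOV R4, 12  → R4 = 12
  MOV R3, 4  → R3 = 4
  CMP R4, R3  → computes 12 - 4 = 8
  Result is nonzero, so values are not equal
ZF = 0

0


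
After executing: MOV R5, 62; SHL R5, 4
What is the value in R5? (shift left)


Register state trace:
  MOV R5, 62  → R5 = 62
  SHL R5, 4  → R5 = 62 << 4 = 62 * 2^4 = 992
Final: R5 = 992

992


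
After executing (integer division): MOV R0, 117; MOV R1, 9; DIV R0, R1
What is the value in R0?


Register state trace:
  MOV R0, 117  → R0 = 117
  MOV R1, 9  → R1 = 9
  DIV R0, R1  → R0 = 117 // 9 = 13
Final: R0 = 13

13


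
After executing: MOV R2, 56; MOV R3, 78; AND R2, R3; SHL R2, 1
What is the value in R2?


Register state trace:
  MOV R2, 56  → R2 = 56 (0b00111000)
  MOV R3, 78  → R3 = 78 (0b01001110)
  AND R2, R3  → R2 = 56 AND 78 = 8 (0b00001000)
  SHL R2, 1  → R2 = 8 << 1 = 16
Final: R2 = 16

16


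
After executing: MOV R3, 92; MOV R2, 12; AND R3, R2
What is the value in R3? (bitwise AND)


Register state trace:
  MOV R3, 92  → R3 = 92 (0b01011100)
  MOV R2, 12  → R2 = 12 (0b00001100)
  AND R3, R2  → R3 = 92 AND 12 = 12 (0b00001100)
Final: R3 = 12

12


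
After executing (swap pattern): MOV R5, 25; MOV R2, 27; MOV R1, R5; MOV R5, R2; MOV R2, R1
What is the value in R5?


Register state trace (swap pattern):
  MOV R5, 25  → R5 = 25
  MOV R2, 27  → R2 = 27
  MOV R1, R5  → R1 = 25  (save R5)
  MOV R5, R2  → R5 = 27  (R5 gets R2's value)
  MOV R2, R1  → R2 = 25  (R2 gets saved value)
Final: R5 = 27

27


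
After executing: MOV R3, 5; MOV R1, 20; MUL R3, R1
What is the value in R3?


Register state trace:
  MOV R3, 5  → R3 = 5
  MOV R1, 20  → R1 = 20
  MUL R3, R1  → R3 = 5 * 20 = 100
Final: R3 = 100

100


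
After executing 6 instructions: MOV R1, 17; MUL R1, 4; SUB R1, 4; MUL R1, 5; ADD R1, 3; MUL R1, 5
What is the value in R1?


Register state trace:
  MOV R1, 17  → R1 = 17
  MUL R1, 4  → R1 = 17 * 4 = 68
  SUB R1, 4  → R1 = 68 - 4 = 64
  MUL R1, 5  → R1 = 64 * 5 = 320
  ADD R1, 3  → R1 = 320 + 3 = 323
  MUL R1, 5  → R1 = 323 * 5 = 1615
Final: R1 = 1615

1615


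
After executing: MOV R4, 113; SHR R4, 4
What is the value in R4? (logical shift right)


Register state trace:
  MOV R4, 113  → R4 = 113
  SHR R4, 4  → R4 = 113 >> 4 = 113 // 2^4 = 7
Final: R4 = 7

7


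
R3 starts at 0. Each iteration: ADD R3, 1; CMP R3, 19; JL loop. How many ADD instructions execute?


Loop trace (R3 starts at 0, target 19, step 1):
  ADD #1: R3 = 0 + 1 = 1  → 1 < 19, loop
  ADD #2: R3 = 1 + 1 = 2  → 2 < 19, loop
  ADD #3: R3 = 2 + 1 = 3  → 3 < 19, loop
  ADD #4: R3 = 3 + 1 = 4  → 4 < 19, loop
  ADD #5: R3 = 4 + 1 = 5  → 5 < 19, loop
  ADD #6: R3 = 5 + 1 = 6  → 6 < 19, loop
  ADD #7: R3 = 6 + 1 = 7  → 7 < 19, loop
  ADD #8: R3 = 7 + 1 = 8  → 8 < 19, loop
  ADD #9: R3 = 8 + 1 = 9  → 9 < 19, loop
  ADD #10: R3 = 9 + 1 = 10  → 10 < 19, loop
  ADD #11: R3 = 10 + 1 = 11  → 11 < 19, loop
  ADD #12: R3 = 11 + 1 = 12  → 12 < 19, loop
  ADD #13: R3 = 12 + 1 = 13  → 13 < 19, loop
  ADD #14: R3 = 13 + 1 = 14  → 14 < 19, loop
  ADD #15: R3 = 14 + 1 = 15  → 15 < 19, loop
  ADD #16: R3 = 15 + 1 = 16  → 16 < 19, loop
  ADD #17: R3 = 16 + 1 = 17  → 17 < 19, loop
  ADD #18: R3 = 17 + 1 = 18  → 18 < 19, loop
  ADD #19: R3 = 18 + 1 = 19  → 19 >= 19, exit
Total ADD instructions: 19

19


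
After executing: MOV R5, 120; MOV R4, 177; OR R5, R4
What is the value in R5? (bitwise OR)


Register state trace:
  MOV R5, 120  → R5 = 120 (0b01111000)
  MOV R4, 177  → R4 = 177 (0b10110001)
  OR R5, R4   → R5 = 120 OR 177 = 249 (0b11111001)
Final: R5 = 249

249


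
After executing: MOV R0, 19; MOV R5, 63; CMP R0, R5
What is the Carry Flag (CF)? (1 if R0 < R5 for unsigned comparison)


Register state trace:
  MOV R0, 19  → R0 = 19
  MOV R5, 63  → R5 = 63
  CMP R0, R5  → unsigned 19 - 63: borrow occurs
  19 < 63, so CF = 1
CF = 1

1


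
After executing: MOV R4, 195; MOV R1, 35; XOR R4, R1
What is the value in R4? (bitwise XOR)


Register state trace:
  MOV R4, 195  → R4 = 195 (0b11000011)
  MOV R1, 35  → R1 = 35 (0b00100011)
  XOR R4, R1  → R4 = 195 XOR 35 = 224 (0b11100000)
Final: R4 = 224

224


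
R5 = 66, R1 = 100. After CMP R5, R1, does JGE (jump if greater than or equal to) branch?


Trace:
  R5 = 66, R1 = 100
  CMP R5, R1  → compares 66 vs 100
  JGE checks: is 66 greater than or equal to 100?
  66 < 100, so condition is false
Branch taken: No

No


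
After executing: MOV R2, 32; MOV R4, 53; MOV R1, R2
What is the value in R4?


Register state trace:
  MOV R2, 32  → R2 = 32
  MOV R4, 53  → R4 = 53
  MOV R1, R2  → R1 = 32
Final: R4 = 53

53


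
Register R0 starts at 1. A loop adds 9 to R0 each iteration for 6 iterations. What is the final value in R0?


Starting value: R0 = 1
  Iter 1: R0 = 1 + 9 = 10
  Iter 2: R0 = 10 + 9 = 19
  Iter 3: R0 = 19 + 9 = 28
  Iter 4: R0 = 28 + 9 = 37
  Iter 5: R0 = 37 + 9 = 46
  Iter 6: R0 = 46 + 9 = 55
Final: R0 = 55

55


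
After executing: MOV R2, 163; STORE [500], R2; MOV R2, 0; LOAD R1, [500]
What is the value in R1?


Register and memory trace:
  MOV R2, 163  → R2 = 163
  STORE [500], R2  → mem[500] = 163
  MOV R2, 0  → R2 = 0
  LOAD R1, [500]  → R1 = mem[500] = 163
Final: R1 = 163

163


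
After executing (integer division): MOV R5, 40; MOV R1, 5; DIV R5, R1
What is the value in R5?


Register state trace:
  MOV R5, 40  → R5 = 40
  MOV R1, 5  → R1 = 5
  DIV R5, R1  → R5 = 40 // 5 = 8
Final: R5 = 8

8


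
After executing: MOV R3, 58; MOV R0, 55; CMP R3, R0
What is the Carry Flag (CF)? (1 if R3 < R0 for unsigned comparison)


Register state trace:
  MOV R3, 58  → R3 = 58
  MOV R0, 55  → R0 = 55
  CMP R3, R0  → unsigned 58 - 55: no borrow
  58 >= 55, so CF = 0
CF = 0

0


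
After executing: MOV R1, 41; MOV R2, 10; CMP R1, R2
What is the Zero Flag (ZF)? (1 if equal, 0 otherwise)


Register state trace:
  MOV R1, 41  → R1 = 41
  MOV R2, 10  → R2 = 10
  CMP R1, R2  → computes 41 - 10 = 31
  Result is nonzero, so values are not equal
ZF = 0

0


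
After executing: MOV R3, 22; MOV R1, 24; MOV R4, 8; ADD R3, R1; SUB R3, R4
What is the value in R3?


Register state trace:
  MOV R3, 22  → R3 = 22
  MOV R1, 24  → R1 = 24
  MOV R4, 8  → R4 = 8
  ADD R3, R1  → R3 = 22 + 24 = 46
  SUB R3, R4  → R3 = 46 - 8 = 38
Final: R3 = 38

38


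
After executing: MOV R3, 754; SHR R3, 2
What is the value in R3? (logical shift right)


Register state trace:
  MOV R3, 754  → R3 = 754
  SHR R3, 2  → R3 = 754 >> 2 = 754 // 2^2 = 188
Final: R3 = 188

188


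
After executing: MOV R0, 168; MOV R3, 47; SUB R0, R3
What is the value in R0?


Register state trace:
  MOV R0, 168  → R0 = 168
  MOV R3, 47  → R3 = 47
  SUB R0, R3  → R0 = 168 - 47 = 121
Final: R0 = 121

121


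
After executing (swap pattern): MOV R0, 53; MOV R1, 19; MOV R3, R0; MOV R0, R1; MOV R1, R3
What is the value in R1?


Register state trace (swap pattern):
  MOV R0, 53  → R0 = 53
  MOV R1, 19  → R1 = 19
  MOV R3, R0  → R3 = 53  (save R0)
  MOV R0, R1  → R0 = 19  (R0 gets R1's value)
  MOV R1, R3  → R1 = 53  (R1 gets saved value)
Final: R1 = 53

53


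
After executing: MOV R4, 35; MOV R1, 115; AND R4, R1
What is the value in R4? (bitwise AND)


Register state trace:
  MOV R4, 35  → R4 = 35 (0b00100011)
  MOV R1, 115  → R1 = 115 (0b01110011)
  AND R4, R1  → R4 = 35 AND 115 = 35 (0b00100011)
Final: R4 = 35

35


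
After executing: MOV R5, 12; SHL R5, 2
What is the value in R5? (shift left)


Register state trace:
  MOV R5, 12  → R5 = 12
  SHL R5, 2  → R5 = 12 << 2 = 12 * 2^2 = 48
Final: R5 = 48

48


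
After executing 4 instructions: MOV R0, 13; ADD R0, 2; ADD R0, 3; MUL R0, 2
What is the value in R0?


Register state trace:
  MOV R0, 13  → R0 = 13
  ADD R0, 2  → R0 = 13 + 2 = 15
  ADD R0, 3  → R0 = 15 + 3 = 18
  MUL R0, 2  → R0 = 18 * 2 = 36
Final: R0 = 36

36


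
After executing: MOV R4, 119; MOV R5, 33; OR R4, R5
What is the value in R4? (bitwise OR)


Register state trace:
  MOV R4, 119  → R4 = 119 (0b01110111)
  MOV R5, 33  → R5 = 33 (0b00100001)
  OR R4, R5   → R4 = 119 OR 33 = 119 (0b01110111)
Final: R4 = 119

119


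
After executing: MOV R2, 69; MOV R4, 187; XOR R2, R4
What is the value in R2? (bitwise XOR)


Register state trace:
  MOV R2, 69  → R2 = 69 (0b01000101)
  MOV R4, 187  → R4 = 187 (0b10111011)
  XOR R2, R4  → R2 = 69 XOR 187 = 254 (0b11111110)
Final: R2 = 254

254


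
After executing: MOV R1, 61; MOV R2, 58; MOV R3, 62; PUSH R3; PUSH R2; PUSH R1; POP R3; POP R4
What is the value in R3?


Stack trace (top is rightmost):
  MOV R1, 61  → R1 = 61
  MOV R2, 58  → R2 = 58
  MOV R3, 62  → R3 = 62
  PUSH R3  → stack: [62]
  PUSH R2  → stack: [62, 58]
  PUSH R1  → stack: [62, 58, 61]
  POP R3  → R3 = 61, stack: [62, 58]
  POP R4  → R4 = 58, stack: [62]
Final: R3 = 61

61


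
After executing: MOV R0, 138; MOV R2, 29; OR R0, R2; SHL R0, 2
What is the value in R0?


Register state trace:
  MOV R0, 138  → R0 = 138 (0b10001010)
  MOV R2, 29  → R2 = 29 (0b00011101)
  OR R0, R2  → R0 = 138 OR 29 = 159 (0b10011111)
  SHL R0, 2  → R0 = 159 << 2 = 636
Final: R0 = 636

636


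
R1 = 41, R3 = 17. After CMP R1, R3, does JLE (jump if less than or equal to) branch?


Trace:
  R1 = 41, R3 = 17
  CMP R1, R3  → compares 41 vs 17
  JLE checks: is 41 less than or equal to 17?
  41 > 17, so condition is false
Branch taken: No

No


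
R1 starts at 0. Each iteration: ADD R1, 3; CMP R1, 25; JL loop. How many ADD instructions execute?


Loop trace (R1 starts at 0, target 25, step 3):
  ADD #1: R1 = 0 + 3 = 3  → 3 < 25, loop
  ADD #2: R1 = 3 + 3 = 6  → 6 < 25, loop
  ADD #3: R1 = 6 + 3 = 9  → 9 < 25, loop
  ADD #4: R1 = 9 + 3 = 12  → 12 < 25, loop
  ADD #5: R1 = 12 + 3 = 15  → 15 < 25, loop
  ADD #6: R1 = 15 + 3 = 18  → 18 < 25, loop
  ADD #7: R1 = 18 + 3 = 21  → 21 < 25, loop
  ADD #8: R1 = 21 + 3 = 24  → 24 < 25, loop
  ADD #9: R1 = 24 + 3 = 27  → 27 >= 25, exit
Total ADD instructions: 9

9


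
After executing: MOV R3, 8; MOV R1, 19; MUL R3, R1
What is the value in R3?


Register state trace:
  MOV R3, 8  → R3 = 8
  MOV R1, 19  → R1 = 19
  MUL R3, R1  → R3 = 8 * 19 = 152
Final: R3 = 152

152


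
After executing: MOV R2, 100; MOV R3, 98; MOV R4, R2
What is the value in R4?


Register state trace:
  MOV R2, 100  → R2 = 100
  MOV R3, 98  → R3 = 98
  MOV R4, R2  → R4 = 100
Final: R4 = 100

100


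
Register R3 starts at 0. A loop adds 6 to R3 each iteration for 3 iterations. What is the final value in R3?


Starting value: R3 = 0
  Iter 1: R3 = 0 + 6 = 6
  Iter 2: R3 = 6 + 6 = 12
  Iter 3: R3 = 12 + 6 = 18
Final: R3 = 18

18


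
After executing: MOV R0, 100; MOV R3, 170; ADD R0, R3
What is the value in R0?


Register state trace:
  MOV R0, 100  → R0 = 100
  MOV R3, 170  → R3 = 170
  ADD R0, R3  → R0 = 100 + 170 = 270
Final: R0 = 270

270


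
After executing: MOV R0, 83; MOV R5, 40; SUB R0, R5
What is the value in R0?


Register state trace:
  MOV R0, 83  → R0 = 83
  MOV R5, 40  → R5 = 40
  SUB R0, R5  → R0 = 83 - 40 = 43
Final: R0 = 43

43


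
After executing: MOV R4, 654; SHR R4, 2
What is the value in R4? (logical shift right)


Register state trace:
  MOV R4, 654  → R4 = 654
  SHR R4, 2  → R4 = 654 >> 2 = 654 // 2^2 = 163
Final: R4 = 163

163


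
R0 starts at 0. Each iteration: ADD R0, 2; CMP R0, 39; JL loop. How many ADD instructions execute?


Loop trace (R0 starts at 0, target 39, step 2):
  ADD #1: R0 = 0 + 2 = 2  → 2 < 39, loop
  ADD #2: R0 = 2 + 2 = 4  → 4 < 39, loop
  ADD #3: R0 = 4 + 2 = 6  → 6 < 39, loop
  ADD #4: R0 = 6 + 2 = 8  → 8 < 39, loop
  ADD #5: R0 = 8 + 2 = 10  → 10 < 39, loop
  ADD #6: R0 = 10 + 2 = 12  → 12 < 39, loop
  ADD #7: R0 = 12 + 2 = 14  → 14 < 39, loop
  ADD #8: R0 = 14 + 2 = 16  → 16 < 39, loop
  ADD #9: R0 = 16 + 2 = 18  → 18 < 39, loop
  ADD #10: R0 = 18 + 2 = 20  → 20 < 39, loop
  ADD #11: R0 = 20 + 2 = 22  → 22 < 39, loop
  ADD #12: R0 = 22 + 2 = 24  → 24 < 39, loop
  ADD #13: R0 = 24 + 2 = 26  → 26 < 39, loop
  ADD #14: R0 = 26 + 2 = 28  → 28 < 39, loop
  ADD #15: R0 = 28 + 2 = 30  → 30 < 39, loop
  ADD #16: R0 = 30 + 2 = 32  → 32 < 39, loop
  ADD #17: R0 = 32 + 2 = 34  → 34 < 39, loop
  ADD #18: R0 = 34 + 2 = 36  → 36 < 39, loop
  ADD #19: R0 = 36 + 2 = 38  → 38 < 39, loop
  ADD #20: R0 = 38 + 2 = 40  → 40 >= 39, exit
Total ADD instructions: 20

20


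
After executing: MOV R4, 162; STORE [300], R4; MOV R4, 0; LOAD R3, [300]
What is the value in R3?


Register and memory trace:
  MOV R4, 162  → R4 = 162
  STORE [300], R4  → mem[300] = 162
  MOV R4, 0  → R4 = 0
  LOAD R3, [300]  → R3 = mem[300] = 162
Final: R3 = 162

162


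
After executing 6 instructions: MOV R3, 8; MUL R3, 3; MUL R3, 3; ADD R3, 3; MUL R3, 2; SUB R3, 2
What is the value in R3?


Register state trace:
  MOV R3, 8  → R3 = 8
  MUL R3, 3  → R3 = 8 * 3 = 24
  MUL R3, 3  → R3 = 24 * 3 = 72
  ADD R3, 3  → R3 = 72 + 3 = 75
  MUL R3, 2  → R3 = 75 * 2 = 150
  SUB R3, 2  → R3 = 150 - 2 = 148
Final: R3 = 148

148


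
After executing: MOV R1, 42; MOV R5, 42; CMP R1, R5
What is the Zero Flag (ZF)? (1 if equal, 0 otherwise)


Register state trace:
  MOV R1, 42  → R1 = 42
  MOV R5, 42  → R5 = 42
  CMP R1, R5  → computes 42 - 42 = 0
  Result is zero, so values are equal
ZF = 1

1


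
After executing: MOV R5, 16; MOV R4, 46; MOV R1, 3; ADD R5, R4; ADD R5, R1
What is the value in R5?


Register state trace:
  MOV R5, 16  → R5 = 16
  MOV R4, 46  → R4 = 46
  MOV R1, 3  → R1 = 3
  ADD R5, R4  → R5 = 16 + 46 = 62
  ADD R5, R1  → R5 = 62 + 3 = 65
Final: R5 = 65

65


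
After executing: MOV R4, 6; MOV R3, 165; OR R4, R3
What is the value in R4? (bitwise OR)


Register state trace:
  MOV R4, 6  → R4 = 6 (0b00000110)
  MOV R3, 165  → R3 = 165 (0b10100101)
  OR R4, R3   → R4 = 6 OR 165 = 167 (0b10100111)
Final: R4 = 167

167


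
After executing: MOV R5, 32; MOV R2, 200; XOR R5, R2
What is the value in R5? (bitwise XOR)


Register state trace:
  MOV R5, 32  → R5 = 32 (0b00100000)
  MOV R2, 200  → R2 = 200 (0b11001000)
  XOR R5, R2  → R5 = 32 XOR 200 = 232 (0b11101000)
Final: R5 = 232

232


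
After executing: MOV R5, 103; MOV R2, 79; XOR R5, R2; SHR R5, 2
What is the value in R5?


Register state trace:
  MOV R5, 103  → R5 = 103 (0b01100111)
  MOV R2, 79  → R2 = 79 (0b01001111)
  XOR R5, R2  → R5 = 103 XOR 79 = 40 (0b00101000)
  SHR R5, 2  → R5 = 40 >> 2 = 10
Final: R5 = 10

10


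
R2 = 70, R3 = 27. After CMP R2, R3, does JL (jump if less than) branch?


Trace:
  R2 = 70, R3 = 27
  CMP R2, R3  → compares 70 vs 27
  JL checks: is 70 less than 27?
  70 > 27, so condition is false
Branch taken: No

No


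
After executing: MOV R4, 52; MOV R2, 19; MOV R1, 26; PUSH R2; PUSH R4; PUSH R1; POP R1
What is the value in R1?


Stack trace (top is rightmost):
  MOV R4, 52  → R4 = 52
  MOV R2, 19  → R2 = 19
  MOV R1, 26  → R1 = 26
  PUSH R2  → stack: [19]
  PUSH R4  → stack: [19, 52]
  PUSH R1  → stack: [19, 52, 26]
  POP R1  → R1 = 26, stack: [19, 52]
Final: R1 = 26

26


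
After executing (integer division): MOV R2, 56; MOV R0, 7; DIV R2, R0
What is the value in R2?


Register state trace:
  MOV R2, 56  → R2 = 56
  MOV R0, 7  → R0 = 7
  DIV R2, R0  → R2 = 56 // 7 = 8
Final: R2 = 8

8


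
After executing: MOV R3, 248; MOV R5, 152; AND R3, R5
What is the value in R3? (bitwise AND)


Register state trace:
  MOV R3, 248  → R3 = 248 (0b11111000)
  MOV R5, 152  → R5 = 152 (0b10011000)
  AND R3, R5  → R3 = 248 AND 152 = 152 (0b10011000)
Final: R3 = 152

152


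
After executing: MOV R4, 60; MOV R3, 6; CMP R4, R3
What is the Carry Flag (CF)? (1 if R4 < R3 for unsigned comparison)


Register state trace:
  MOV R4, 60  → R4 = 60
  MOV R3, 6  → R3 = 6
  CMP R4, R3  → unsigned 60 - 6: no borrow
  60 >= 6, so CF = 0
CF = 0

0


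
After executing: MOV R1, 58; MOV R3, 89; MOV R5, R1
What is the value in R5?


Register state trace:
  MOV R1, 58  → R1 = 58
  MOV R3, 89  → R3 = 89
  MOV R5, R1  → R5 = 58
Final: R5 = 58

58


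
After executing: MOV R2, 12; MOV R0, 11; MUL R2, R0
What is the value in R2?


Register state trace:
  MOV R2, 12  → R2 = 12
  MOV R0, 11  → R0 = 11
  MUL R2, R0  → R2 = 12 * 11 = 132
Final: R2 = 132

132


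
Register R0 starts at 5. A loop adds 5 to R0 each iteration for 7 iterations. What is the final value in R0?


Starting value: R0 = 5
  Iter 1: R0 = 5 + 5 = 10
  Iter 2: R0 = 10 + 5 = 15
  Iter 3: R0 = 15 + 5 = 20
  Iter 4: R0 = 20 + 5 = 25
  Iter 5: R0 = 25 + 5 = 30
  Iter 6: R0 = 30 + 5 = 35
  Iter 7: R0 = 35 + 5 = 40
Final: R0 = 40

40


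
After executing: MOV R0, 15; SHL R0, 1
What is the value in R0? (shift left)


Register state trace:
  MOV R0, 15  → R0 = 15
  SHL R0, 1  → R0 = 15 << 1 = 15 * 2^1 = 30
Final: R0 = 30

30


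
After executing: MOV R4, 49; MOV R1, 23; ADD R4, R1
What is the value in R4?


Register state trace:
  MOV R4, 49  → R4 = 49
  MOV R1, 23  → R1 = 23
  ADD R4, R1  → R4 = 49 + 23 = 72
Final: R4 = 72

72


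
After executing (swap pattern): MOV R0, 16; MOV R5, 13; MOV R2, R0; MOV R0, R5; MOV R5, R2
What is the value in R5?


Register state trace (swap pattern):
  MOV R0, 16  → R0 = 16
  MOV R5, 13  → R5 = 13
  MOV R2, R0  → R2 = 16  (save R0)
  MOV R0, R5  → R0 = 13  (R0 gets R5's value)
  MOV R5, R2  → R5 = 16  (R5 gets saved value)
Final: R5 = 16

16


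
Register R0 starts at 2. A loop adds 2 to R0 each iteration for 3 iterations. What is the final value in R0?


Starting value: R0 = 2
  Iter 1: R0 = 2 + 2 = 4
  Iter 2: R0 = 4 + 2 = 6
  Iter 3: R0 = 6 + 2 = 8
Final: R0 = 8

8


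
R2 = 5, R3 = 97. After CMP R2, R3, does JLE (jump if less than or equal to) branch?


Trace:
  R2 = 5, R3 = 97
  CMP R2, R3  → compares 5 vs 97
  JLE checks: is 5 less than or equal to 97?
  5 < 97, so condition is true
Branch taken: Yes

Yes


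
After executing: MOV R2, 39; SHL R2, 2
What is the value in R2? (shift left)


Register state trace:
  MOV R2, 39  → R2 = 39
  SHL R2, 2  → R2 = 39 << 2 = 39 * 2^2 = 156
Final: R2 = 156

156


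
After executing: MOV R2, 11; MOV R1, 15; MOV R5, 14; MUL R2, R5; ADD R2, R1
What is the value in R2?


Register state trace:
  MOV R2, 11  → R2 = 11
  MOV R1, 15  → R1 = 15
  MOV R5, 14  → R5 = 14
  MUL R2, R5  → R2 = 11 * 14 = 154
  ADD R2, R1  → R2 = 154 + 15 = 169
Final: R2 = 169

169


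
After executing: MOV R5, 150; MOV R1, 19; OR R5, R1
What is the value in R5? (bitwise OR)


Register state trace:
  MOV R5, 150  → R5 = 150 (0b10010110)
  MOV R1, 19  → R1 = 19 (0b00010011)
  OR R5, R1   → R5 = 150 OR 19 = 151 (0b10010111)
Final: R5 = 151

151


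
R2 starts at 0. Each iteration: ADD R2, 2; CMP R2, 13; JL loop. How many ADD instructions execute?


Loop trace (R2 starts at 0, target 13, step 2):
  ADD #1: R2 = 0 + 2 = 2  → 2 < 13, loop
  ADD #2: R2 = 2 + 2 = 4  → 4 < 13, loop
  ADD #3: R2 = 4 + 2 = 6  → 6 < 13, loop
  ADD #4: R2 = 6 + 2 = 8  → 8 < 13, loop
  ADD #5: R2 = 8 + 2 = 10  → 10 < 13, loop
  ADD #6: R2 = 10 + 2 = 12  → 12 < 13, loop
  ADD #7: R2 = 12 + 2 = 14  → 14 >= 13, exit
Total ADD instructions: 7

7


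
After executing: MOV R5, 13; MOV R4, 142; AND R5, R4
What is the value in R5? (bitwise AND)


Register state trace:
  MOV R5, 13  → R5 = 13 (0b00001101)
  MOV R4, 142  → R4 = 142 (0b10001110)
  AND R5, R4  → R5 = 13 AND 142 = 12 (0b00001100)
Final: R5 = 12

12


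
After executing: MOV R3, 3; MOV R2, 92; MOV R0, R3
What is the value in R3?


Register state trace:
  MOV R3, 3  → R3 = 3
  MOV R2, 92  → R2 = 92
  MOV R0, R3  → R0 = 3
Final: R3 = 3

3


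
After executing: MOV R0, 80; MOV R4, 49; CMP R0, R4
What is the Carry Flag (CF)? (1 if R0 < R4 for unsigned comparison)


Register state trace:
  MOV R0, 80  → R0 = 80
  MOV R4, 49  → R4 = 49
  CMP R0, R4  → unsigned 80 - 49: no borrow
  80 >= 49, so CF = 0
CF = 0

0


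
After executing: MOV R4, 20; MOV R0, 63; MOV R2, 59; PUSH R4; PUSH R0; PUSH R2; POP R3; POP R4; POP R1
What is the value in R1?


Stack trace (top is rightmost):
  MOV R4, 20  → R4 = 20
  MOV R0, 63  → R0 = 63
  MOV R2, 59  → R2 = 59
  PUSH R4  → stack: [20]
  PUSH R0  → stack: [20, 63]
  PUSH R2  → stack: [20, 63, 59]
  POP R3  → R3 = 59, stack: [20, 63]
  POP R4  → R4 = 63, stack: [20]
  POP R1  → R1 = 20, stack: []
Final: R1 = 20

20


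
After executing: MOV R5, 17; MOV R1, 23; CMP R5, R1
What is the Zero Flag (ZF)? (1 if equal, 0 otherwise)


Register state trace:
  MOV R5, 17  → R5 = 17
  MOV R1, 23  → R1 = 23
  CMP R5, R1  → computes 17 - 23 = -6
  Result is nonzero, so values are not equal
ZF = 0

0


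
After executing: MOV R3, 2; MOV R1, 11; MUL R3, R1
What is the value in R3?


Register state trace:
  MOV R3, 2  → R3 = 2
  MOV R1, 11  → R1 = 11
  MUL R3, R1  → R3 = 2 * 11 = 22
Final: R3 = 22

22


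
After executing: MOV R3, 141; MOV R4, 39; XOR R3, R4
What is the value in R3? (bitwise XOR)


Register state trace:
  MOV R3, 141  → R3 = 141 (0b10001101)
  MOV R4, 39  → R4 = 39 (0b00100111)
  XOR R3, R4  → R3 = 141 XOR 39 = 170 (0b10101010)
Final: R3 = 170

170


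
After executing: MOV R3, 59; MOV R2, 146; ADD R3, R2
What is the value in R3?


Register state trace:
  MOV R3, 59  → R3 = 59
  MOV R2, 146  → R2 = 146
  ADD R3, R2  → R3 = 59 + 146 = 205
Final: R3 = 205

205


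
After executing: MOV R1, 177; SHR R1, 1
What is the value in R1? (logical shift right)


Register state trace:
  MOV R1, 177  → R1 = 177
  SHR R1, 1  → R1 = 177 >> 1 = 177 // 2^1 = 88
Final: R1 = 88

88


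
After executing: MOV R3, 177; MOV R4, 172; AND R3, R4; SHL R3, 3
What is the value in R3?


Register state trace:
  MOV R3, 177  → R3 = 177 (0b10110001)
  MOV R4, 172  → R4 = 172 (0b10101100)
  AND R3, R4  → R3 = 177 AND 172 = 160 (0b10100000)
  SHL R3, 3  → R3 = 160 << 3 = 1280
Final: R3 = 1280

1280


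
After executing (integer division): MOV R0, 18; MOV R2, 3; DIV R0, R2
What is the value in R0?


Register state trace:
  MOV R0, 18  → R0 = 18
  MOV R2, 3  → R2 = 3
  DIV R0, R2  → R0 = 18 // 3 = 6
Final: R0 = 6

6


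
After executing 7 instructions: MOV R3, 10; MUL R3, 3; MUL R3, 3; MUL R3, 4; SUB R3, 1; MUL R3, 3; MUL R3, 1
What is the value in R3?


Register state trace:
  MOV R3, 10  → R3 = 10
  MUL R3, 3  → R3 = 10 * 3 = 30
  MUL R3, 3  → R3 = 30 * 3 = 90
  MUL R3, 4  → R3 = 90 * 4 = 360
  SUB R3, 1  → R3 = 360 - 1 = 359
  MUL R3, 3  → R3 = 359 * 3 = 1077
  MUL R3, 1  → R3 = 1077 * 1 = 1077
Final: R3 = 1077

1077


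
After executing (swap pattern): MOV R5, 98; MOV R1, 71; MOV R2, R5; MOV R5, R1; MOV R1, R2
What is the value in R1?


Register state trace (swap pattern):
  MOV R5, 98  → R5 = 98
  MOV R1, 71  → R1 = 71
  MOV R2, R5  → R2 = 98  (save R5)
  MOV R5, R1  → R5 = 71  (R5 gets R1's value)
  MOV R1, R2  → R1 = 98  (R1 gets saved value)
Final: R1 = 98

98


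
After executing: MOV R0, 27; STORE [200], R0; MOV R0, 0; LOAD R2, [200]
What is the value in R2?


Register and memory trace:
  MOV R0, 27  → R0 = 27
  STORE [200], R0  → mem[200] = 27
  MOV R0, 0  → R0 = 0
  LOAD R2, [200]  → R2 = mem[200] = 27
Final: R2 = 27

27


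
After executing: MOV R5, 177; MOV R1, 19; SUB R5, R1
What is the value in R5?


Register state trace:
  MOV R5, 177  → R5 = 177
  MOV R1, 19  → R1 = 19
  SUB R5, R1  → R5 = 177 - 19 = 158
Final: R5 = 158

158


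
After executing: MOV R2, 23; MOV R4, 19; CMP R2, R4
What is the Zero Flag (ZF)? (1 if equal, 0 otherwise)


Register state trace:
  MOV R2, 23  → R2 = 23
  MOV R4, 19  → R4 = 19
  CMP R2, R4  → computes 23 - 19 = 4
  Result is nonzero, so values are not equal
ZF = 0

0


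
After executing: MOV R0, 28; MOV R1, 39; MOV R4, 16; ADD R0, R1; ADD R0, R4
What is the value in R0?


Register state trace:
  MOV R0, 28  → R0 = 28
  MOV R1, 39  → R1 = 39
  MOV R4, 16  → R4 = 16
  ADD R0, R1  → R0 = 28 + 39 = 67
  ADD R0, R4  → R0 = 67 + 16 = 83
Final: R0 = 83

83


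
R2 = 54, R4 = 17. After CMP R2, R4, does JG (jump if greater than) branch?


Trace:
  R2 = 54, R4 = 17
  CMP R2, R4  → compares 54 vs 17
  JG checks: is 54 greater than 17?
  54 > 17, so condition is true
Branch taken: Yes

Yes


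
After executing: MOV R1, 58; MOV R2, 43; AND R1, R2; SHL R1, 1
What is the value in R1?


Register state trace:
  MOV R1, 58  → R1 = 58 (0b00111010)
  MOV R2, 43  → R2 = 43 (0b00101011)
  AND R1, R2  → R1 = 58 AND 43 = 42 (0b00101010)
  SHL R1, 1  → R1 = 42 << 1 = 84
Final: R1 = 84

84


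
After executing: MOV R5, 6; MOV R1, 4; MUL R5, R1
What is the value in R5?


Register state trace:
  MOV R5, 6  → R5 = 6
  MOV R1, 4  → R1 = 4
  MUL R5, R1  → R5 = 6 * 4 = 24
Final: R5 = 24

24


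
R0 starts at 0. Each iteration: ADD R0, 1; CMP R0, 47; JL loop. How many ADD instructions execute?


Loop trace (R0 starts at 0, target 47, step 1):
  ADD #1: R0 = 0 + 1 = 1  → 1 < 47, loop
  ADD #2: R0 = 1 + 1 = 2  → 2 < 47, loop
  ADD #3: R0 = 2 + 1 = 3  → 3 < 47, loop
  ADD #4: R0 = 3 + 1 = 4  → 4 < 47, loop
  ADD #5: R0 = 4 + 1 = 5  → 5 < 47, loop
  ADD #6: R0 = 5 + 1 = 6  → 6 < 47, loop
  ADD #7: R0 = 6 + 1 = 7  → 7 < 47, loop
  ADD #8: R0 = 7 + 1 = 8  → 8 < 47, loop
  ADD #9: R0 = 8 + 1 = 9  → 9 < 47, loop
  ADD #10: R0 = 9 + 1 = 10  → 10 < 47, loop
  ADD #11: R0 = 10 + 1 = 11  → 11 < 47, loop
  ADD #12: R0 = 11 + 1 = 12  → 12 < 47, loop
  ADD #13: R0 = 12 + 1 = 13  → 13 < 47, loop
  ADD #14: R0 = 13 + 1 = 14  → 14 < 47, loop
  ADD #15: R0 = 14 + 1 = 15  → 15 < 47, loop
  ADD #16: R0 = 15 + 1 = 16  → 16 < 47, loop
  ADD #17: R0 = 16 + 1 = 17  → 17 < 47, loop
  ADD #18: R0 = 17 + 1 = 18  → 18 < 47, loop
  ADD #19: R0 = 18 + 1 = 19  → 19 < 47, loop
  ADD #20: R0 = 19 + 1 = 20  → 20 < 47, loop
  ADD #21: R0 = 20 + 1 = 21  → 21 < 47, loop
  ADD #22: R0 = 21 + 1 = 22  → 22 < 47, loop
  ADD #23: R0 = 22 + 1 = 23  → 23 < 47, loop
  ADD #24: R0 = 23 + 1 = 24  → 24 < 47, loop
  ADD #25: R0 = 24 + 1 = 25  → 25 < 47, loop
  ADD #26: R0 = 25 + 1 = 26  → 26 < 47, loop
  ADD #27: R0 = 26 + 1 = 27  → 27 < 47, loop
  ADD #28: R0 = 27 + 1 = 28  → 28 < 47, loop
  ADD #29: R0 = 28 + 1 = 29  → 29 < 47, loop
  ADD #30: R0 = 29 + 1 = 30  → 30 < 47, loop
  ADD #31: R0 = 30 + 1 = 31  → 31 < 47, loop
  ADD #32: R0 = 31 + 1 = 32  → 32 < 47, loop
  ADD #33: R0 = 32 + 1 = 33  → 33 < 47, loop
  ADD #34: R0 = 33 + 1 = 34  → 34 < 47, loop
  ADD #35: R0 = 34 + 1 = 35  → 35 < 47, loop
  ADD #36: R0 = 35 + 1 = 36  → 36 < 47, loop
  ADD #37: R0 = 36 + 1 = 37  → 37 < 47, loop
  ADD #38: R0 = 37 + 1 = 38  → 38 < 47, loop
  ADD #39: R0 = 38 + 1 = 39  → 39 < 47, loop
  ADD #40: R0 = 39 + 1 = 40  → 40 < 47, loop
  ADD #41: R0 = 40 + 1 = 41  → 41 < 47, loop
  ADD #42: R0 = 41 + 1 = 42  → 42 < 47, loop
  ADD #43: R0 = 42 + 1 = 43  → 43 < 47, loop
  ADD #44: R0 = 43 + 1 = 44  → 44 < 47, loop
  ADD #45: R0 = 44 + 1 = 45  → 45 < 47, loop
  ADD #46: R0 = 45 + 1 = 46  → 46 < 47, loop
  ADD #47: R0 = 46 + 1 = 47  → 47 >= 47, exit
Total ADD instructions: 47

47


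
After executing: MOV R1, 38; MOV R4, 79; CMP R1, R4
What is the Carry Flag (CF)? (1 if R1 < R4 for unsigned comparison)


Register state trace:
  MOV R1, 38  → R1 = 38
  MOV R4, 79  → R4 = 79
  CMP R1, R4  → unsigned 38 - 79: borrow occurs
  38 < 79, so CF = 1
CF = 1

1


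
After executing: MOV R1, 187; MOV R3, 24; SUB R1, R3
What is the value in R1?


Register state trace:
  MOV R1, 187  → R1 = 187
  MOV R3, 24  → R3 = 24
  SUB R1, R3  → R1 = 187 - 24 = 163
Final: R1 = 163

163


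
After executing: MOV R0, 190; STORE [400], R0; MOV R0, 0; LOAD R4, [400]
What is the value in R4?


Register and memory trace:
  MOV R0, 190  → R0 = 190
  STORE [400], R0  → mem[400] = 190
  MOV R0, 0  → R0 = 0
  LOAD R4, [400]  → R4 = mem[400] = 190
Final: R4 = 190

190


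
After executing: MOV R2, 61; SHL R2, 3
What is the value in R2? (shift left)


Register state trace:
  MOV R2, 61  → R2 = 61
  SHL R2, 3  → R2 = 61 << 3 = 61 * 2^3 = 488
Final: R2 = 488

488


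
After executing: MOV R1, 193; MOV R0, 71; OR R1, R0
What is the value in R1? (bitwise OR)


Register state trace:
  MOV R1, 193  → R1 = 193 (0b11000001)
  MOV R0, 71  → R0 = 71 (0b01000111)
  OR R1, R0   → R1 = 193 OR 71 = 199 (0b11000111)
Final: R1 = 199

199


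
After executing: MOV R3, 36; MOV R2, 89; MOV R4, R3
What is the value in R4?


Register state trace:
  MOV R3, 36  → R3 = 36
  MOV R2, 89  → R2 = 89
  MOV R4, R3  → R4 = 36
Final: R4 = 36

36


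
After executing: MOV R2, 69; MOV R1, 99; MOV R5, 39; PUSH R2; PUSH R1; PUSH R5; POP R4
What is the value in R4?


Stack trace (top is rightmost):
  MOV R2, 69  → R2 = 69
  MOV R1, 99  → R1 = 99
  MOV R5, 39  → R5 = 39
  PUSH R2  → stack: [69]
  PUSH R1  → stack: [69, 99]
  PUSH R5  → stack: [69, 99, 39]
  POP R4  → R4 = 39, stack: [69, 99]
Final: R4 = 39

39


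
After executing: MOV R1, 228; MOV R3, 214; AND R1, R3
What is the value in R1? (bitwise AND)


Register state trace:
  MOV R1, 228  → R1 = 228 (0b11100100)
  MOV R3, 214  → R3 = 214 (0b11010110)
  AND R1, R3  → R1 = 228 AND 214 = 196 (0b11000100)
Final: R1 = 196

196


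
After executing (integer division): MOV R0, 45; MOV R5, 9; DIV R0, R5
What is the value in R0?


Register state trace:
  MOV R0, 45  → R0 = 45
  MOV R5, 9  → R5 = 9
  DIV R0, R5  → R0 = 45 // 9 = 5
Final: R0 = 5

5


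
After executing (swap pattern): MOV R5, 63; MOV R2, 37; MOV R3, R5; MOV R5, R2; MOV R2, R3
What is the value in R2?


Register state trace (swap pattern):
  MOV R5, 63  → R5 = 63
  MOV R2, 37  → R2 = 37
  MOV R3, R5  → R3 = 63  (save R5)
  MOV R5, R2  → R5 = 37  (R5 gets R2's value)
  MOV R2, R3  → R2 = 63  (R2 gets saved value)
Final: R2 = 63

63


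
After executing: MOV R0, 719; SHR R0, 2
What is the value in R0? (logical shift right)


Register state trace:
  MOV R0, 719  → R0 = 719
  SHR R0, 2  → R0 = 719 >> 2 = 719 // 2^2 = 179
Final: R0 = 179

179


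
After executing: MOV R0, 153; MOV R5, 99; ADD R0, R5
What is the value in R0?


Register state trace:
  MOV R0, 153  → R0 = 153
  MOV R5, 99  → R5 = 99
  ADD R0, R5  → R0 = 153 + 99 = 252
Final: R0 = 252

252


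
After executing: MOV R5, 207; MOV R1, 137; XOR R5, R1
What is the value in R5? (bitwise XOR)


Register state trace:
  MOV R5, 207  → R5 = 207 (0b11001111)
  MOV R1, 137  → R1 = 137 (0b10001001)
  XOR R5, R1  → R5 = 207 XOR 137 = 70 (0b01000110)
Final: R5 = 70

70


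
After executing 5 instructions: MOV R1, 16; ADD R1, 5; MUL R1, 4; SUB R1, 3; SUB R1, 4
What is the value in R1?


Register state trace:
  MOV R1, 16  → R1 = 16
  ADD R1, 5  → R1 = 16 + 5 = 21
  MUL R1, 4  → R1 = 21 * 4 = 84
  SUB R1, 3  → R1 = 84 - 3 = 81
  SUB R1, 4  → R1 = 81 - 4 = 77
Final: R1 = 77

77


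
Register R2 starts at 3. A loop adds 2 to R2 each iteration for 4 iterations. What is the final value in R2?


Starting value: R2 = 3
  Iter 1: R2 = 3 + 2 = 5
  Iter 2: R2 = 5 + 2 = 7
  Iter 3: R2 = 7 + 2 = 9
  Iter 4: R2 = 9 + 2 = 11
Final: R2 = 11

11


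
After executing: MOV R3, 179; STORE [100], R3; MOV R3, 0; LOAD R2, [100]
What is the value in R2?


Register and memory trace:
  MOV R3, 179  → R3 = 179
  STORE [100], R3  → mem[100] = 179
  MOV R3, 0  → R3 = 0
  LOAD R2, [100]  → R2 = mem[100] = 179
Final: R2 = 179

179


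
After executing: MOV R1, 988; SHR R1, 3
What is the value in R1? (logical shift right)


Register state trace:
  MOV R1, 988  → R1 = 988
  SHR R1, 3  → R1 = 988 >> 3 = 988 // 2^3 = 123
Final: R1 = 123

123


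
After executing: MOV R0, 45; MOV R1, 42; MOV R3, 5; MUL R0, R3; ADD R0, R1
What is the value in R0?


Register state trace:
  MOV R0, 45  → R0 = 45
  MOV R1, 42  → R1 = 42
  MOV R3, 5  → R3 = 5
  MUL R0, R3  → R0 = 45 * 5 = 225
  ADD R0, R1  → R0 = 225 + 42 = 267
Final: R0 = 267

267


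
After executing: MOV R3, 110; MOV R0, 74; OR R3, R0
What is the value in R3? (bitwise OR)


Register state trace:
  MOV R3, 110  → R3 = 110 (0b01101110)
  MOV R0, 74  → R0 = 74 (0b01001010)
  OR R3, R0   → R3 = 110 OR 74 = 110 (0b01101110)
Final: R3 = 110

110


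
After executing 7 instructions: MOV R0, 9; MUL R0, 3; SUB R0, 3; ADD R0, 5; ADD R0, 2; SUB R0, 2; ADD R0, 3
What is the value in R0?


Register state trace:
  MOV R0, 9  → R0 = 9
  MUL R0, 3  → R0 = 9 * 3 = 27
  SUB R0, 3  → R0 = 27 - 3 = 24
  ADD R0, 5  → R0 = 24 + 5 = 29
  ADD R0, 2  → R0 = 29 + 2 = 31
  SUB R0, 2  → R0 = 31 - 2 = 29
  ADD R0, 3  → R0 = 29 + 3 = 32
Final: R0 = 32

32


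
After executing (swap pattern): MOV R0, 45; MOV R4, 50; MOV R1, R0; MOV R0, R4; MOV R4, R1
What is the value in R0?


Register state trace (swap pattern):
  MOV R0, 45  → R0 = 45
  MOV R4, 50  → R4 = 50
  MOV R1, R0  → R1 = 45  (save R0)
  MOV R0, R4  → R0 = 50  (R0 gets R4's value)
  MOV R4, R1  → R4 = 45  (R4 gets saved value)
Final: R0 = 50

50


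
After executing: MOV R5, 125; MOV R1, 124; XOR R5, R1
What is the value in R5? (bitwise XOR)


Register state trace:
  MOV R5, 125  → R5 = 125 (0b01111101)
  MOV R1, 124  → R1 = 124 (0b01111100)
  XOR R5, R1  → R5 = 125 XOR 124 = 1 (0b00000001)
Final: R5 = 1

1


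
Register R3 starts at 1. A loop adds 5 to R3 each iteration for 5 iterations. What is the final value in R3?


Starting value: R3 = 1
  Iter 1: R3 = 1 + 5 = 6
  Iter 2: R3 = 6 + 5 = 11
  Iter 3: R3 = 11 + 5 = 16
  Iter 4: R3 = 16 + 5 = 21
  Iter 5: R3 = 21 + 5 = 26
Final: R3 = 26

26


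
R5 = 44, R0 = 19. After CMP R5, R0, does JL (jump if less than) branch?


Trace:
  R5 = 44, R0 = 19
  CMP R5, R0  → compares 44 vs 19
  JL checks: is 44 less than 19?
  44 > 19, so condition is false
Branch taken: No

No


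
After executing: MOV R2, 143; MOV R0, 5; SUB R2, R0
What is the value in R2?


Register state trace:
  MOV R2, 143  → R2 = 143
  MOV R0, 5  → R0 = 5
  SUB R2, R0  → R2 = 143 - 5 = 138
Final: R2 = 138

138


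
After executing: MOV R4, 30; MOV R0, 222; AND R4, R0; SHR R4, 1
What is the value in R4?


Register state trace:
  MOV R4, 30  → R4 = 30 (0b00011110)
  MOV R0, 222  → R0 = 222 (0b11011110)
  AND R4, R0  → R4 = 30 AND 222 = 30 (0b00011110)
  SHR R4, 1  → R4 = 30 >> 1 = 15
Final: R4 = 15

15


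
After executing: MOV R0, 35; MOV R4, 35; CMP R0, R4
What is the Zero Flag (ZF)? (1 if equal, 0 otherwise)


Register state trace:
  MOV R0, 35  → R0 = 35
  MOV R4, 35  → R4 = 35
  CMP R0, R4  → computes 35 - 35 = 0
  Result is zero, so values are equal
ZF = 1

1


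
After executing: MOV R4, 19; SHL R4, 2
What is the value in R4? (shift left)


Register state trace:
  MOV R4, 19  → R4 = 19
  SHL R4, 2  → R4 = 19 << 2 = 19 * 2^2 = 76
Final: R4 = 76

76


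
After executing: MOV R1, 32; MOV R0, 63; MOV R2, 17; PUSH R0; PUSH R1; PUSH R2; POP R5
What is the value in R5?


Stack trace (top is rightmost):
  MOV R1, 32  → R1 = 32
  MOV R0, 63  → R0 = 63
  MOV R2, 17  → R2 = 17
  PUSH R0  → stack: [63]
  PUSH R1  → stack: [63, 32]
  PUSH R2  → stack: [63, 32, 17]
  POP R5  → R5 = 17, stack: [63, 32]
Final: R5 = 17

17


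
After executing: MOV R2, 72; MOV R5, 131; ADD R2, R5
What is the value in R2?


Register state trace:
  MOV R2, 72  → R2 = 72
  MOV R5, 131  → R5 = 131
  ADD R2, R5  → R2 = 72 + 131 = 203
Final: R2 = 203

203


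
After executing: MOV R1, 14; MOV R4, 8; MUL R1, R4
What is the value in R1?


Register state trace:
  MOV R1, 14  → R1 = 14
  MOV R4, 8  → R4 = 8
  MUL R1, R4  → R1 = 14 * 8 = 112
Final: R1 = 112

112


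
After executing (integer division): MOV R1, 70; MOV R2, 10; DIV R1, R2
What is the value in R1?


Register state trace:
  MOV R1, 70  → R1 = 70
  MOV R2, 10  → R2 = 10
  DIV R1, R2  → R1 = 70 // 10 = 7
Final: R1 = 7

7


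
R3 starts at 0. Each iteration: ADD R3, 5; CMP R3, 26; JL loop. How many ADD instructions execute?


Loop trace (R3 starts at 0, target 26, step 5):
  ADD #1: R3 = 0 + 5 = 5  → 5 < 26, loop
  ADD #2: R3 = 5 + 5 = 10  → 10 < 26, loop
  ADD #3: R3 = 10 + 5 = 15  → 15 < 26, loop
  ADD #4: R3 = 15 + 5 = 20  → 20 < 26, loop
  ADD #5: R3 = 20 + 5 = 25  → 25 < 26, loop
  ADD #6: R3 = 25 + 5 = 30  → 30 >= 26, exit
Total ADD instructions: 6

6


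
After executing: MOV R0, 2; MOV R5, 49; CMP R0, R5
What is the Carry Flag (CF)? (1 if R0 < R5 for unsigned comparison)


Register state trace:
  MOV R0, 2  → R0 = 2
  MOV R5, 49  → R5 = 49
  CMP R0, R5  → unsigned 2 - 49: borrow occurs
  2 < 49, so CF = 1
CF = 1

1


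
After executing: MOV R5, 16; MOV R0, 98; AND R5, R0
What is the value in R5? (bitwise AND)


Register state trace:
  MOV R5, 16  → R5 = 16 (0b00010000)
  MOV R0, 98  → R0 = 98 (0b01100010)
  AND R5, R0  → R5 = 16 AND 98 = 0 (0b00000000)
Final: R5 = 0

0


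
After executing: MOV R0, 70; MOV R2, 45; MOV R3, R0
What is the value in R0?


Register state trace:
  MOV R0, 70  → R0 = 70
  MOV R2, 45  → R2 = 45
  MOV R3, R0  → R3 = 70
Final: R0 = 70

70


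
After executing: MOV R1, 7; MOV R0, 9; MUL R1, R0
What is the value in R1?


Register state trace:
  MOV R1, 7  → R1 = 7
  MOV R0, 9  → R0 = 9
  MUL R1, R0  → R1 = 7 * 9 = 63
Final: R1 = 63

63


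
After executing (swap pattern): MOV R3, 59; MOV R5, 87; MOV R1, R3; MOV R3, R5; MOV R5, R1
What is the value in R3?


Register state trace (swap pattern):
  MOV R3, 59  → R3 = 59
  MOV R5, 87  → R5 = 87
  MOV R1, R3  → R1 = 59  (save R3)
  MOV R3, R5  → R3 = 87  (R3 gets R5's value)
  MOV R5, R1  → R5 = 59  (R5 gets saved value)
Final: R3 = 87

87


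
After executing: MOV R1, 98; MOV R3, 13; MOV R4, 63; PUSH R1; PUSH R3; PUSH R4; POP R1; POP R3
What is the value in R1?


Stack trace (top is rightmost):
  MOV R1, 98  → R1 = 98
  MOV R3, 13  → R3 = 13
  MOV R4, 63  → R4 = 63
  PUSH R1  → stack: [98]
  PUSH R3  → stack: [98, 13]
  PUSH R4  → stack: [98, 13, 63]
  POP R1  → R1 = 63, stack: [98, 13]
  POP R3  → R3 = 13, stack: [98]
Final: R1 = 63

63
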